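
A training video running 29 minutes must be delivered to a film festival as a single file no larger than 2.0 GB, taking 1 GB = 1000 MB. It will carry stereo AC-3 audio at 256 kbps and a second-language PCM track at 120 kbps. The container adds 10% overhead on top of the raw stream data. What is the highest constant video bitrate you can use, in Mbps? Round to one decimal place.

Budget: 2.0 GB = 16000.0 Mb.
Stream payload after overhead: 16000.0 / 1.10 = 14545.5 Mb.
29 min = 1740 s
Total bitrate budget: 14545.5 Mb / 1740 s = 8.359 Mbps.
Audio total: 256 + 120 = 376 kbps = 0.376 Mbps.
Video: 8.359 − 0.376 = 7.983 Mbps.

8.0 Mbps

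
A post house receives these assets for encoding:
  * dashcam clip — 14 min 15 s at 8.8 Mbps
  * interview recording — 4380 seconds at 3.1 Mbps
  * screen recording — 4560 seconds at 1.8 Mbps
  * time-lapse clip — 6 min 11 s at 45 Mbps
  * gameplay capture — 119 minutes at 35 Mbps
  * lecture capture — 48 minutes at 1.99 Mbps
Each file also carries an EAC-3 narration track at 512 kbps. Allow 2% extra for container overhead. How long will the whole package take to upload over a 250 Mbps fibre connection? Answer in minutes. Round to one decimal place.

Audio: 512 kbps = 0.512 Mbps.
dashcam clip: 9.312 Mbps × 855 s × 1.02 = 8121.0 Mb
interview recording: 3.612 Mbps × 4380 s × 1.02 = 16137.0 Mb
screen recording: 2.312 Mbps × 4560 s × 1.02 = 10753.6 Mb
time-lapse clip: 45.512 Mbps × 371 s × 1.02 = 17222.7 Mb
gameplay capture: 35.512 Mbps × 7140 s × 1.02 = 258626.8 Mb
lecture capture: 2.502 Mbps × 2880 s × 1.02 = 7349.9 Mb
Total: 318210.9 Mb = 39776.4 MB.
At 250 Mbps: 318210.9 / 250 = 1273 s ≈ 21.2 minutes.

21.2 minutes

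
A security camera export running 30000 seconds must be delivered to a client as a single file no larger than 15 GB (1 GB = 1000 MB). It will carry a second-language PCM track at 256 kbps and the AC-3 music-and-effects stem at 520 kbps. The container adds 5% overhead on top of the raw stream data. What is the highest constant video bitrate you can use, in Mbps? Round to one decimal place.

3.0 Mbps

Budget: 15 GB = 120000.0 Mb.
Stream payload after overhead: 120000.0 / 1.05 = 114285.7 Mb.
Total bitrate budget: 114285.7 Mb / 30000 s = 3.810 Mbps.
Audio total: 256 + 520 = 776 kbps = 0.776 Mbps.
Video: 3.810 − 0.776 = 3.034 Mbps.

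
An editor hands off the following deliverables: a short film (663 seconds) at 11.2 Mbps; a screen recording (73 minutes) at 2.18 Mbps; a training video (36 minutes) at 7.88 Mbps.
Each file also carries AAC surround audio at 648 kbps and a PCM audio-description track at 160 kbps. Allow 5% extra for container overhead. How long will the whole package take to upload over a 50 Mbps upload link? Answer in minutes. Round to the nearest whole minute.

Audio total: 648 + 160 = 808 kbps = 0.808 Mbps.
short film: 12.008 Mbps × 663 s × 1.05 = 8359.4 Mb
screen recording: 2.988 Mbps × 4380 s × 1.05 = 13741.8 Mb
training video: 8.688 Mbps × 2160 s × 1.05 = 19704.4 Mb
Total: 41805.6 Mb = 5225.7 MB.
At 50 Mbps: 41805.6 / 50 = 836 s ≈ 13.9 minutes.

14 minutes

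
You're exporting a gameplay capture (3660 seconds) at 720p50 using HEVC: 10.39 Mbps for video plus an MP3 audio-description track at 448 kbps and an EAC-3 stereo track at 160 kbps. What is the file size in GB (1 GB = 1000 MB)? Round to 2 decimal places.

Audio total: 448 + 160 = 608 kbps = 0.608 Mbps.
Total bitrate: 10.39 + 0.608 = 10.998 Mbps.
Stream data: 10.998 Mbps × 3660 s = 40252.7 Mb.
40,253 Mb ÷ 8 = 5,032 MB → 5.032 GB.

5.03 GB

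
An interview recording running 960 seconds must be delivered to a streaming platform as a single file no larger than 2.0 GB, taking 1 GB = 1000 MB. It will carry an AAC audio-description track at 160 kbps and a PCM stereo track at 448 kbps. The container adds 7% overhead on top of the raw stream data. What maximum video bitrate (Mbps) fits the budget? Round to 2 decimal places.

Budget: 2.0 GB = 16000.0 Mb.
Stream payload after overhead: 16000.0 / 1.07 = 14953.3 Mb.
Total bitrate budget: 14953.3 Mb / 960 s = 15.576 Mbps.
Audio total: 160 + 448 = 608 kbps = 0.608 Mbps.
Video: 15.576 − 0.608 = 14.968 Mbps.

14.97 Mbps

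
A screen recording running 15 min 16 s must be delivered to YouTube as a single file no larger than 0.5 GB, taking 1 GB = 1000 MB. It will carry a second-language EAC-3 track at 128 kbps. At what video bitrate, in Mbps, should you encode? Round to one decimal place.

4.2 Mbps

Budget: 0.5 GB = 4000.0 Mb.
15 min 16 s = 916 s
Total bitrate budget: 4000.0 Mb / 916 s = 4.367 Mbps.
Audio: 128 kbps = 0.128 Mbps.
Video: 4.367 − 0.128 = 4.239 Mbps.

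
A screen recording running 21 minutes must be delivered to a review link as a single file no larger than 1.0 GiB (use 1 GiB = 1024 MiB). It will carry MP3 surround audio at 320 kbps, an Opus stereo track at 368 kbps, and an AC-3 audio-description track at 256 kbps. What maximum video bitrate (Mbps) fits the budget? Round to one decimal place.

5.9 Mbps

Budget: 1.0 GiB = 8589.9 Mb.
21 min = 1260 s
Total bitrate budget: 8589.9 Mb / 1260 s = 6.817 Mbps.
Audio total: 320 + 368 + 256 = 944 kbps = 0.944 Mbps.
Video: 6.817 − 0.944 = 5.873 Mbps.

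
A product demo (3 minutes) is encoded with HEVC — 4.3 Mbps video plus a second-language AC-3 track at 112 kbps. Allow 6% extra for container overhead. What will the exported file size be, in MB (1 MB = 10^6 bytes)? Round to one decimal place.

3 min = 180 s
Audio: 112 kbps = 0.112 Mbps.
Total bitrate: 4.3 + 0.112 = 4.412 Mbps.
Stream data: 4.412 Mbps × 180 s = 794.2 Mb.
With 6% container overhead: ×1.06.
841.8 Mb ÷ 8 = 105.2 MB → 105.2 MB.

105.2 MB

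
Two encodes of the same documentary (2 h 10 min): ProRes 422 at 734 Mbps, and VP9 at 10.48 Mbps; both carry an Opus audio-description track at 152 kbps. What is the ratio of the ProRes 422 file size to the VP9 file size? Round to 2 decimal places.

69.05

2 h 10 min = 130 min = 7800 s
Audio: 152 kbps = 0.152 Mbps.
ProRes 422: 734.152 Mbps × 7800 s = 5726385.6 Mb = 715.798 GB.
VP9: 10.632 Mbps × 7800 s = 82929.6 Mb = 10.366 GB.
Ratio: 715.798 / 10.366 = 69.051.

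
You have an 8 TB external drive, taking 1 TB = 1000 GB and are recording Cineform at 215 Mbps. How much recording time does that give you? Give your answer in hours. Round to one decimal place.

82.7 hours

Capacity: 8 TB = 64,000,000 Mb.
Recording time: 64,000,000 / 215.000 = 297,674 s ≈ 82.7 hours.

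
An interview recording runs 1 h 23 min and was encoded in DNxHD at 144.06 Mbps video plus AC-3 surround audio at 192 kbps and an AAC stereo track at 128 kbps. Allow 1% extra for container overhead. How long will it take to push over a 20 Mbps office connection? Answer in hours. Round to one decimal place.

1 h 23 min = 83 min = 4980 s
Audio total: 192 + 128 = 320 kbps = 0.320 Mbps.
Total bitrate: 144.380 Mbps.
File: 144.380 Mbps × 4980 s = 719012.4 Mb.
With 1% container overhead: ×1.01. → 726202.5 Mb.
At 20 Mbps: 726202.5 / 20 = 36310.1 s ≈ 10.1 hours.

10.1 hours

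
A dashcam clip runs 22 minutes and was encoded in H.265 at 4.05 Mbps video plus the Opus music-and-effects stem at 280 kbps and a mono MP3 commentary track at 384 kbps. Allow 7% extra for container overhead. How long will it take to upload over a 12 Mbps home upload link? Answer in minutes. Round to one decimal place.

9.2 minutes

22 min = 1320 s
Audio total: 280 + 384 = 664 kbps = 0.664 Mbps.
Total bitrate: 4.714 Mbps.
File: 4.714 Mbps × 1320 s = 6222.5 Mb.
With 7% container overhead: ×1.07. → 6658.1 Mb.
At 12 Mbps: 6658.1 / 12 = 554.8 s ≈ 9.25 minutes.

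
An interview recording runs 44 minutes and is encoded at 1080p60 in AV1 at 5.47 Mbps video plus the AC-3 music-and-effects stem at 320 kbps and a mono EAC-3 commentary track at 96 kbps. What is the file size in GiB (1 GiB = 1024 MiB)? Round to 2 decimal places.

1.81 GiB

44 min = 2640 s
Audio total: 320 + 96 = 416 kbps = 0.416 Mbps.
Total bitrate: 5.47 + 0.416 = 5.886 Mbps.
Stream data: 5.886 Mbps × 2640 s = 15539.0 Mb.
15,539 Mb = 1,942,380,000 bytes ÷ 1,073,741,824 = 1.809 GiB.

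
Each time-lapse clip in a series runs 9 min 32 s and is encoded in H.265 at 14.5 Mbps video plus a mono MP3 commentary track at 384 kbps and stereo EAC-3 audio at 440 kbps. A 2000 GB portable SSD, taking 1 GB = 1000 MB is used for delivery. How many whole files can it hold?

9 min 32 s = 572 s
Audio total: 384 + 440 = 824 kbps = 0.824 Mbps.
Total bitrate: 15.324 Mbps.
Per item: 15.324 Mbps × 572 s = 8,765 Mb = 1,096 MB.
Capacity: 2000 GB = 16,000,000 Mb; 1825.37 items → 1825 complete.

1825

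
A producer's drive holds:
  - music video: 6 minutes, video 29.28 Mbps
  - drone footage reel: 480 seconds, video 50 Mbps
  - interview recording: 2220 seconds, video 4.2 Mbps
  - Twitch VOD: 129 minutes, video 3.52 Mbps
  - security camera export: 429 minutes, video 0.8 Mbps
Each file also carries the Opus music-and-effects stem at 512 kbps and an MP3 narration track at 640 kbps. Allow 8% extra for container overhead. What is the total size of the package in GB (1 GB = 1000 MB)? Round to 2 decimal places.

Audio total: 512 + 640 = 1152 kbps = 1.152 Mbps.
music video: 30.432 Mbps × 360 s × 1.08 = 11832.0 Mb
drone footage reel: 51.152 Mbps × 480 s × 1.08 = 26517.2 Mb
interview recording: 5.352 Mbps × 2220 s × 1.08 = 12832.0 Mb
Twitch VOD: 4.672 Mbps × 7740 s × 1.08 = 39054.2 Mb
security camera export: 1.952 Mbps × 25740 s × 1.08 = 54264.0 Mb
Total: 144499.3 Mb = 18062.4 MB.
= 18.06 GB.

18.06 GB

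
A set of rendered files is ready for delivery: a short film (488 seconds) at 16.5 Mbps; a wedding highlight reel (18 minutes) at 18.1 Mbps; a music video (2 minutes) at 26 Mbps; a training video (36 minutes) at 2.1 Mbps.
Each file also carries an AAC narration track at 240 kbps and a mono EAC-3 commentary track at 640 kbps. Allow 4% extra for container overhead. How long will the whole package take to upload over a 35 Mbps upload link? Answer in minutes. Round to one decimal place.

Audio total: 240 + 640 = 880 kbps = 0.880 Mbps.
short film: 17.380 Mbps × 488 s × 1.04 = 8820.7 Mb
wedding highlight reel: 18.980 Mbps × 1080 s × 1.04 = 21318.3 Mb
music video: 26.880 Mbps × 120 s × 1.04 = 3354.6 Mb
training video: 2.980 Mbps × 2160 s × 1.04 = 6694.3 Mb
Total: 40187.9 Mb = 5023.5 MB.
At 35 Mbps: 40187.9 / 35 = 1148 s ≈ 19.1 minutes.

19.1 minutes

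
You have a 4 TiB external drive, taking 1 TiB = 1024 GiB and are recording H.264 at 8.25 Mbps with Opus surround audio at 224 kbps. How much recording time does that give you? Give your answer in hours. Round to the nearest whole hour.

Audio: 224 kbps = 0.224 Mbps.
Total bitrate: 8.25 + 0.224 = 8.474 Mbps.
Capacity: 4 TiB = 35,184,372 Mb.
Recording time: 35,184,372 / 8.474 = 4,152,038 s ≈ 1,153 hours.

1153 hours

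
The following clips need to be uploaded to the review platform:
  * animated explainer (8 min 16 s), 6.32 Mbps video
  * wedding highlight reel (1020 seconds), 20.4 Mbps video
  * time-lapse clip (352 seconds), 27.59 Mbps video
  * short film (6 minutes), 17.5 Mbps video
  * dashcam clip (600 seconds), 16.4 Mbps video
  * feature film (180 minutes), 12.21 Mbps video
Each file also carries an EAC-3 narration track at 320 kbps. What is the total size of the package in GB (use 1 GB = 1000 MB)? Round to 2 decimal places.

Audio: 320 kbps = 0.320 Mbps.
animated explainer: 6.640 Mbps × 496 s = 3293.4 Mb
wedding highlight reel: 20.720 Mbps × 1020 s = 21134.4 Mb
time-lapse clip: 27.910 Mbps × 352 s = 9824.3 Mb
short film: 17.820 Mbps × 360 s = 6415.2 Mb
dashcam clip: 16.720 Mbps × 600 s = 10032.0 Mb
feature film: 12.530 Mbps × 10800 s = 135324.0 Mb
Total: 186023.4 Mb = 23252.9 MB.
= 23.25 GB.

23.25 GB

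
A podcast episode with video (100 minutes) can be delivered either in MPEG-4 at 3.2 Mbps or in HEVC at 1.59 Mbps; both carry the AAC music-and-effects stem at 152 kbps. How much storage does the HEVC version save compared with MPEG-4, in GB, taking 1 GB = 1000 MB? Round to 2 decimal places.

100 min = 6000 s
Audio: 152 kbps = 0.152 Mbps.
MPEG-4: 3.352 Mbps × 6000 s = 20112.0 Mb = 2.514 GB.
HEVC: 1.742 Mbps × 6000 s = 10452.0 Mb = 1.306 GB.
Saving: 2.514 − 1.306 = 1.208 GB.

1.21 GB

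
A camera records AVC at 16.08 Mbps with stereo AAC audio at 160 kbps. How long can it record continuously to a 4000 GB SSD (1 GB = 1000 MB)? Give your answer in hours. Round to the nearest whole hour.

Audio: 160 kbps = 0.160 Mbps.
Total bitrate: 16.08 + 0.160 = 16.240 Mbps.
Capacity: 4000 GB = 32,000,000 Mb.
Recording time: 32,000,000 / 16.240 = 1,970,443 s ≈ 547 hours.

547 hours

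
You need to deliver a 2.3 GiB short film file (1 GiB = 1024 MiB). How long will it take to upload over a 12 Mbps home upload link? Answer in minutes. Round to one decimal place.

File: 2.3 GiB = 19756.8 Mb.
At 12 Mbps: 19756.8 / 12 = 1646.4 s ≈ 27.4 minutes.

27.4 minutes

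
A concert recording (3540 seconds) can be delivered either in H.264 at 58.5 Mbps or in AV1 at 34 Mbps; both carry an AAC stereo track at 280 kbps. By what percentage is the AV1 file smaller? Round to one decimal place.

Audio: 280 kbps = 0.280 Mbps.
H.264: 58.780 Mbps × 3540 s = 208081.2 Mb = 24.224 GiB.
AV1: 34.280 Mbps × 3540 s = 121351.2 Mb = 14.127 GiB.
Reduction: (1 − 14.127/24.224) × 100 = 41.68%.

41.7%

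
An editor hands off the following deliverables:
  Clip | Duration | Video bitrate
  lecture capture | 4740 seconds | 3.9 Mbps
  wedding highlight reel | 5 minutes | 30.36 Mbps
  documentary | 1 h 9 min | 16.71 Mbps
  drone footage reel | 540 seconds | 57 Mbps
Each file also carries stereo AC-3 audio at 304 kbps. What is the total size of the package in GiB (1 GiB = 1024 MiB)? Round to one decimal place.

Audio: 304 kbps = 0.304 Mbps.
lecture capture: 4.204 Mbps × 4740 s = 19927.0 Mb
wedding highlight reel: 30.664 Mbps × 300 s = 9199.2 Mb
documentary: 17.014 Mbps × 4140 s = 70438.0 Mb
drone footage reel: 57.304 Mbps × 540 s = 30944.2 Mb
Total: 130508.3 Mb = 16313.5 MB.
= 15.19 GiB.

15.2 GiB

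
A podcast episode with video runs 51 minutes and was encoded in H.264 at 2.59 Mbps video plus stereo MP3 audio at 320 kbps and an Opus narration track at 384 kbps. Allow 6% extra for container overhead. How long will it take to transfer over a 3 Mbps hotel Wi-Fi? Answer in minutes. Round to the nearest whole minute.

59 minutes

51 min = 3060 s
Audio total: 320 + 384 = 704 kbps = 0.704 Mbps.
Total bitrate: 3.294 Mbps.
File: 3.294 Mbps × 3060 s = 10079.6 Mb.
With 6% container overhead: ×1.06. → 10684.4 Mb.
At 3 Mbps: 10684.4 / 3 = 3561.5 s ≈ 59.4 minutes.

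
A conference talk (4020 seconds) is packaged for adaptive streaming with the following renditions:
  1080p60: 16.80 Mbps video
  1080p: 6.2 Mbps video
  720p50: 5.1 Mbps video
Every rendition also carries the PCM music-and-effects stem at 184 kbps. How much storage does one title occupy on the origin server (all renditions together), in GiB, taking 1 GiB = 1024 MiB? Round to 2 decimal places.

13.41 GiB

Audio: 184 kbps = 0.184 Mbps.
Sum of rendition bitrates: (16.80+0.184) + (6.2+0.184) + (5.1+0.184) = 28.652 Mbps.
× 4020 s = 115,181 Mb = 14,398 MB = 13.41 GiB.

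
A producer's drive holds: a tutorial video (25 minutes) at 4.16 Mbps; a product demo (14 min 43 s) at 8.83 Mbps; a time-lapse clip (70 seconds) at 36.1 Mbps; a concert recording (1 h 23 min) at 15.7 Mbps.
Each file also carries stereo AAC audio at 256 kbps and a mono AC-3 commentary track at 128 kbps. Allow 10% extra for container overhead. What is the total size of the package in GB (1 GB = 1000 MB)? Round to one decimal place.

13.4 GB

Audio total: 256 + 128 = 384 kbps = 0.384 Mbps.
tutorial video: 4.544 Mbps × 1500 s × 1.10 = 7497.6 Mb
product demo: 9.214 Mbps × 883 s × 1.10 = 8949.6 Mb
time-lapse clip: 36.484 Mbps × 70 s × 1.10 = 2809.3 Mb
concert recording: 16.084 Mbps × 4980 s × 1.10 = 88108.2 Mb
Total: 107364.6 Mb = 13420.6 MB.
= 13.42 GB.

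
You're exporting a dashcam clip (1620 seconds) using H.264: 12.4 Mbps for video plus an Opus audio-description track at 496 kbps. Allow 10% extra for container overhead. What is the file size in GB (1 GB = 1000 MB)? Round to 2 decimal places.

2.87 GB

Audio: 496 kbps = 0.496 Mbps.
Total bitrate: 12.4 + 0.496 = 12.896 Mbps.
Stream data: 12.896 Mbps × 1620 s = 20891.5 Mb.
With 10% container overhead: ×1.10.
22,981 Mb ÷ 8 = 2,873 MB → 2.873 GB.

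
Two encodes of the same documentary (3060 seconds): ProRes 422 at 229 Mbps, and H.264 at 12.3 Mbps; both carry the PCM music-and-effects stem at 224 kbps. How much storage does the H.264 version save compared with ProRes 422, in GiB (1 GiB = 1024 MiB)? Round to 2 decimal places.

77.20 GiB

Audio: 224 kbps = 0.224 Mbps.
ProRes 422: 229.224 Mbps × 3060 s = 701425.4 Mb = 81.657 GiB.
H.264: 12.524 Mbps × 3060 s = 38323.4 Mb = 4.461 GiB.
Saving: 81.657 − 4.461 = 77.195 GiB.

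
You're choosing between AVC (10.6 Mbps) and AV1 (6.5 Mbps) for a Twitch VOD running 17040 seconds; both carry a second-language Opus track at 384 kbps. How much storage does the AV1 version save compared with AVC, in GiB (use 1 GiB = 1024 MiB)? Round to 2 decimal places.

8.13 GiB

Audio: 384 kbps = 0.384 Mbps.
AVC: 10.984 Mbps × 17040 s = 187167.4 Mb = 21.789 GiB.
AV1: 6.884 Mbps × 17040 s = 117303.4 Mb = 13.656 GiB.
Saving: 21.789 − 13.656 = 8.133 GiB.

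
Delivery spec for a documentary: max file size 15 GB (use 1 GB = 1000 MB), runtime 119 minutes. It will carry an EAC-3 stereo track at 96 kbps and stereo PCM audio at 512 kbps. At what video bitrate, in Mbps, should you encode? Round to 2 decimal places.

Budget: 15 GB = 120000.0 Mb.
119 min = 7140 s
Total bitrate budget: 120000.0 Mb / 7140 s = 16.807 Mbps.
Audio total: 96 + 512 = 608 kbps = 0.608 Mbps.
Video: 16.807 − 0.608 = 16.199 Mbps.

16.20 Mbps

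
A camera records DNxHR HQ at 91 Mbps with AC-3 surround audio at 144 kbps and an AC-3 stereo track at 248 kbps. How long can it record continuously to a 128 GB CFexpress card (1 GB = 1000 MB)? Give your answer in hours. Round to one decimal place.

Audio total: 144 + 248 = 392 kbps = 0.392 Mbps.
Total bitrate: 91 + 0.392 = 91.392 Mbps.
Capacity: 128 GB = 1,024,000 Mb.
Recording time: 1,024,000 / 91.392 = 11,204 s ≈ 3.11 hours.

3.1 hours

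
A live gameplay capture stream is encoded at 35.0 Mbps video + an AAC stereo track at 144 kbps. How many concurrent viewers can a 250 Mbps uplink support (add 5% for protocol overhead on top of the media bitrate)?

Audio: 144 kbps = 0.144 Mbps.
Per-viewer media rate: 35.144 Mbps.
On the wire with 5% overhead: 36.901 Mbps.
250 Mbps = 250.0 Mbps; 250.0 / 36.901 = 6.77 → 6 viewers.

6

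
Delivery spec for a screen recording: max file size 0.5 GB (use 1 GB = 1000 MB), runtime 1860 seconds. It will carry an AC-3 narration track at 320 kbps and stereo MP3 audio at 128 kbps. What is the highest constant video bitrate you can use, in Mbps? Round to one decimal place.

1.7 Mbps

Budget: 0.5 GB = 4000.0 Mb.
Total bitrate budget: 4000.0 Mb / 1860 s = 2.151 Mbps.
Audio total: 320 + 128 = 448 kbps = 0.448 Mbps.
Video: 2.151 − 0.448 = 1.703 Mbps.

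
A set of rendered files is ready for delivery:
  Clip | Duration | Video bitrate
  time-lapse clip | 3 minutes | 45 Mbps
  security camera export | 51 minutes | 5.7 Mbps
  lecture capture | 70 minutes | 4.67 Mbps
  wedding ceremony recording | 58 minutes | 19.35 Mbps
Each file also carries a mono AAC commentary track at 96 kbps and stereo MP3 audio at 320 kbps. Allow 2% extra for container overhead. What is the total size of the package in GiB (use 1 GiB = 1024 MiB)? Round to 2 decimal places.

Audio total: 96 + 320 = 416 kbps = 0.416 Mbps.
time-lapse clip: 45.416 Mbps × 180 s × 1.02 = 8338.4 Mb
security camera export: 6.116 Mbps × 3060 s × 1.02 = 19089.3 Mb
lecture capture: 5.086 Mbps × 4200 s × 1.02 = 21788.4 Mb
wedding ceremony recording: 19.766 Mbps × 3480 s × 1.02 = 70161.4 Mb
Total: 119377.5 Mb = 14922.2 MB.
= 13.90 GiB.

13.90 GiB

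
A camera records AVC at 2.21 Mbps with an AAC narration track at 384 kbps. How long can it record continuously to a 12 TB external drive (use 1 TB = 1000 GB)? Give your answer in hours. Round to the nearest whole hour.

10280 hours

Audio: 384 kbps = 0.384 Mbps.
Total bitrate: 2.21 + 0.384 = 2.594 Mbps.
Capacity: 12 TB = 96,000,000 Mb.
Recording time: 96,000,000 / 2.594 = 37,008,481 s ≈ 10,280 hours.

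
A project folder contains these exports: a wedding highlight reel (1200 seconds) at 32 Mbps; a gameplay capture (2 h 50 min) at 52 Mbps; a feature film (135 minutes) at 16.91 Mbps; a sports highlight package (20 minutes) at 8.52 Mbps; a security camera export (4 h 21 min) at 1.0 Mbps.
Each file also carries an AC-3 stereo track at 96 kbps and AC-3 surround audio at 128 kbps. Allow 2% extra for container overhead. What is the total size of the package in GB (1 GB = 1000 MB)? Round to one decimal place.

Audio total: 96 + 128 = 224 kbps = 0.224 Mbps.
wedding highlight reel: 32.224 Mbps × 1200 s × 1.02 = 39442.2 Mb
gameplay capture: 52.224 Mbps × 10200 s × 1.02 = 543338.5 Mb
feature film: 17.134 Mbps × 8100 s × 1.02 = 141561.1 Mb
sports highlight package: 8.744 Mbps × 1200 s × 1.02 = 10702.7 Mb
security camera export: 1.224 Mbps × 15660 s × 1.02 = 19551.2 Mb
Total: 754595.6 Mb = 94324.5 MB.
= 94.32 GB.

94.3 GB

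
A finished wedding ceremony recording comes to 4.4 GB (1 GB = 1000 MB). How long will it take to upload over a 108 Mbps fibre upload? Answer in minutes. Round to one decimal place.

File: 4.4 GB = 35200.0 Mb.
At 108 Mbps: 35200.0 / 108 = 325.9 s ≈ 5.43 minutes.

5.4 minutes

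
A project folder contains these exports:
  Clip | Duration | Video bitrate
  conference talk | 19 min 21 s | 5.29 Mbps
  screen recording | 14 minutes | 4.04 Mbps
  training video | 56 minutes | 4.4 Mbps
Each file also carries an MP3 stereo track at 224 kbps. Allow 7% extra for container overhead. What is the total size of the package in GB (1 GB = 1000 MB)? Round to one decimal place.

3.4 GB

Audio: 224 kbps = 0.224 Mbps.
conference talk: 5.514 Mbps × 1161 s × 1.07 = 6849.9 Mb
screen recording: 4.264 Mbps × 840 s × 1.07 = 3832.5 Mb
training video: 4.624 Mbps × 3360 s × 1.07 = 16624.2 Mb
Total: 27306.6 Mb = 3413.3 MB.
= 3.413 GB.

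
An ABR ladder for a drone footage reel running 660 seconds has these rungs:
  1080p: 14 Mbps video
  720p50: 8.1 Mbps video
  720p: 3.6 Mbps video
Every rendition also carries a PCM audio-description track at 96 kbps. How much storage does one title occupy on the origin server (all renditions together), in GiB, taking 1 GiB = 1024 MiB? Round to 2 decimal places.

2.00 GiB

Audio: 96 kbps = 0.096 Mbps.
Sum of rendition bitrates: (14+0.096) + (8.1+0.096) + (3.6+0.096) = 25.988 Mbps.
× 660 s = 17,152 Mb = 2,144 MB = 1.997 GiB.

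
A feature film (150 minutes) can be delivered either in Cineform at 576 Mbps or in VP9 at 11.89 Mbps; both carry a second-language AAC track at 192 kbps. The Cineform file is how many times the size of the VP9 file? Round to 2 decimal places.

47.69

150 min = 9000 s
Audio: 192 kbps = 0.192 Mbps.
Cineform: 576.192 Mbps × 9000 s = 5185728.0 Mb = 603.698 GiB.
VP9: 12.082 Mbps × 9000 s = 108738.0 Mb = 12.659 GiB.
Ratio: 603.698 / 12.659 = 47.690.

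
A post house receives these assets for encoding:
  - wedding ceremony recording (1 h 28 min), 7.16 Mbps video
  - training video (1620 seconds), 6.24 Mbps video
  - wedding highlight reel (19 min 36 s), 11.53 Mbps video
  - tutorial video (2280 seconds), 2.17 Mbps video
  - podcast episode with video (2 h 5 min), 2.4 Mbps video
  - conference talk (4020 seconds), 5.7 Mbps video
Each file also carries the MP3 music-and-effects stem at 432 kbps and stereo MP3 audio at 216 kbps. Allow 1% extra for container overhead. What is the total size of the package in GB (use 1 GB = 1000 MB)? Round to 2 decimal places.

15.34 GB

Audio total: 432 + 216 = 648 kbps = 0.648 Mbps.
wedding ceremony recording: 7.808 Mbps × 5280 s × 1.01 = 41638.5 Mb
training video: 6.888 Mbps × 1620 s × 1.01 = 11270.1 Mb
wedding highlight reel: 12.178 Mbps × 1176 s × 1.01 = 14464.5 Mb
tutorial video: 2.818 Mbps × 2280 s × 1.01 = 6489.3 Mb
podcast episode with video: 3.048 Mbps × 7500 s × 1.01 = 23088.6 Mb
conference talk: 6.348 Mbps × 4020 s × 1.01 = 25774.1 Mb
Total: 122725.2 Mb = 15340.7 MB.
= 15.34 GB.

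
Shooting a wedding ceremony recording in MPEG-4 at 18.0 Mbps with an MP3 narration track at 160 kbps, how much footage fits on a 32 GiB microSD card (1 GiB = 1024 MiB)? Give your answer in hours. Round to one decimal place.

Audio: 160 kbps = 0.160 Mbps.
Total bitrate: 18.0 + 0.160 = 18.160 Mbps.
Capacity: 32 GiB = 274,878 Mb.
Recording time: 274,878 / 18.160 = 15,136 s ≈ 4.20 hours.

4.2 hours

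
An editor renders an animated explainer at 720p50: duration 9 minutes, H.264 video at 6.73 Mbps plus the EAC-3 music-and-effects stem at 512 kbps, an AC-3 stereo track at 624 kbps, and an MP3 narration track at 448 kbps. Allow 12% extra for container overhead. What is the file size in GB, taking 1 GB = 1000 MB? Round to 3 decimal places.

0.629 GB

9 min = 540 s
Audio total: 512 + 624 + 448 = 1584 kbps = 1.584 Mbps.
Total bitrate: 6.73 + 1.584 = 8.314 Mbps.
Stream data: 8.314 Mbps × 540 s = 4489.6 Mb.
With 12% container overhead: ×1.12.
5,028 Mb ÷ 8 = 628.5 MB → 0.6285 GB.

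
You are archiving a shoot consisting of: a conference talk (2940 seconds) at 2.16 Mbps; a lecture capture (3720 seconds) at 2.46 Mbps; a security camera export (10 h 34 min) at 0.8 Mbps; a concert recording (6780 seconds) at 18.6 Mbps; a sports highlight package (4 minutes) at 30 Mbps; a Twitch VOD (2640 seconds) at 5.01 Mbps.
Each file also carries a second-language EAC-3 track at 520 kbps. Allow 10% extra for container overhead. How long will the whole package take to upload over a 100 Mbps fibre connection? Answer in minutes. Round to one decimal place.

40.5 minutes

Audio: 520 kbps = 0.520 Mbps.
conference talk: 2.680 Mbps × 2940 s × 1.10 = 8667.1 Mb
lecture capture: 2.980 Mbps × 3720 s × 1.10 = 12194.2 Mb
security camera export: 1.320 Mbps × 38040 s × 1.10 = 55234.1 Mb
concert recording: 19.120 Mbps × 6780 s × 1.10 = 142597.0 Mb
sports highlight package: 30.520 Mbps × 240 s × 1.10 = 8057.3 Mb
Twitch VOD: 5.530 Mbps × 2640 s × 1.10 = 16059.1 Mb
Total: 242808.7 Mb = 30351.1 MB.
At 100 Mbps: 242808.7 / 100 = 2428 s ≈ 40.5 minutes.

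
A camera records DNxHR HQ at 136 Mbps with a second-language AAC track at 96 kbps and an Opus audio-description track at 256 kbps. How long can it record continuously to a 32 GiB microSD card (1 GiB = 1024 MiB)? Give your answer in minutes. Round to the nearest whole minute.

34 minutes

Audio total: 96 + 256 = 352 kbps = 0.352 Mbps.
Total bitrate: 136 + 0.352 = 136.352 Mbps.
Capacity: 32 GiB = 274,878 Mb.
Recording time: 274,878 / 136.352 = 2,016 s ≈ 33.6 minutes.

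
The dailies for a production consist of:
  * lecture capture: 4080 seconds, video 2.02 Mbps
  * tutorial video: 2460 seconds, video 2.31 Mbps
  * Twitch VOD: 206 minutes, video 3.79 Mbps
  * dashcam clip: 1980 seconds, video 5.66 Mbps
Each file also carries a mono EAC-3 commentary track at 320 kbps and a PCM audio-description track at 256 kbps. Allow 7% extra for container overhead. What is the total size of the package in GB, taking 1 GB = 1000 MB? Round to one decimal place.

Audio total: 320 + 256 = 576 kbps = 0.576 Mbps.
lecture capture: 2.596 Mbps × 4080 s × 1.07 = 11333.1 Mb
tutorial video: 2.886 Mbps × 2460 s × 1.07 = 7596.5 Mb
Twitch VOD: 4.366 Mbps × 12360 s × 1.07 = 57741.2 Mb
dashcam clip: 6.236 Mbps × 1980 s × 1.07 = 13211.6 Mb
Total: 89882.4 Mb = 11235.3 MB.
= 11.24 GB.

11.2 GB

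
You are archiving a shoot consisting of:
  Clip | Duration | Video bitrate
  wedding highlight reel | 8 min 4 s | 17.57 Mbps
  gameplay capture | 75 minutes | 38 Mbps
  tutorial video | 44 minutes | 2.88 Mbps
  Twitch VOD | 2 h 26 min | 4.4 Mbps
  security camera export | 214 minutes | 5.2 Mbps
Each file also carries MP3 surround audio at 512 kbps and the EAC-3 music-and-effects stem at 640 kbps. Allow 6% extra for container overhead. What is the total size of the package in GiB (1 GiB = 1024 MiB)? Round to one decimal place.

Audio total: 512 + 640 = 1152 kbps = 1.152 Mbps.
wedding highlight reel: 18.722 Mbps × 484 s × 1.06 = 9605.1 Mb
gameplay capture: 39.152 Mbps × 4500 s × 1.06 = 186755.0 Mb
tutorial video: 4.032 Mbps × 2640 s × 1.06 = 11283.1 Mb
Twitch VOD: 5.552 Mbps × 8760 s × 1.06 = 51553.7 Mb
security camera export: 6.352 Mbps × 12840 s × 1.06 = 86453.3 Mb
Total: 345650.2 Mb = 43206.3 MB.
= 40.24 GiB.

40.2 GiB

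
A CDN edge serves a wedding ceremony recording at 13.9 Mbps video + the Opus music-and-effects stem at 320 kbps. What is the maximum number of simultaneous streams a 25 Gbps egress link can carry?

Audio: 320 kbps = 0.320 Mbps.
Per-viewer media rate: 14.220 Mbps.
25 Gbps = 25,000 Mbps; 25,000 / 14.220 = 1758.09 → 1758 viewers.

1758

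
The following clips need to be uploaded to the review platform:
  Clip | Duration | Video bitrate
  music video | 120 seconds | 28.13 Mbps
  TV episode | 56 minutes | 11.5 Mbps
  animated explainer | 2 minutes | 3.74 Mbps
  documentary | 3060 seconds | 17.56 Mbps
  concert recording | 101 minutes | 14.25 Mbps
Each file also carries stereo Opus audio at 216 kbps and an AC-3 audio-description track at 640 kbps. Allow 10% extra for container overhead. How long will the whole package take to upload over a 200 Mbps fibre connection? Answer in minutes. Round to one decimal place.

17.7 minutes

Audio total: 216 + 640 = 856 kbps = 0.856 Mbps.
music video: 28.986 Mbps × 120 s × 1.10 = 3826.2 Mb
TV episode: 12.356 Mbps × 3360 s × 1.10 = 45667.8 Mb
animated explainer: 4.596 Mbps × 120 s × 1.10 = 606.7 Mb
documentary: 18.416 Mbps × 3060 s × 1.10 = 61988.3 Mb
concert recording: 15.106 Mbps × 6060 s × 1.10 = 100696.6 Mb
Total: 212785.5 Mb = 26598.2 MB.
At 200 Mbps: 212785.5 / 200 = 1064 s ≈ 17.7 minutes.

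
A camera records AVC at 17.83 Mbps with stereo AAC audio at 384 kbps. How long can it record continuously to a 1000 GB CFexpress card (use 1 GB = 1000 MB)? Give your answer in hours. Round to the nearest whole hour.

122 hours

Audio: 384 kbps = 0.384 Mbps.
Total bitrate: 17.83 + 0.384 = 18.214 Mbps.
Capacity: 1000 GB = 8,000,000 Mb.
Recording time: 8,000,000 / 18.214 = 439,223 s ≈ 122 hours.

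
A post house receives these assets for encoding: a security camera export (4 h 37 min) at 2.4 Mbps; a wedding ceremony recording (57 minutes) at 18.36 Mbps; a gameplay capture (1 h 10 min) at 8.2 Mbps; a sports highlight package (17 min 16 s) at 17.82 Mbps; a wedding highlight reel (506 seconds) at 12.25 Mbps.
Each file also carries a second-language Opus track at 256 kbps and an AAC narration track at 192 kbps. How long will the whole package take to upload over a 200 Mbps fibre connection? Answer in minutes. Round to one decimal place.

14.4 minutes

Audio total: 256 + 192 = 448 kbps = 0.448 Mbps.
security camera export: 2.848 Mbps × 16620 s = 47333.8 Mb
wedding ceremony recording: 18.808 Mbps × 3420 s = 64323.4 Mb
gameplay capture: 8.648 Mbps × 4200 s = 36321.6 Mb
sports highlight package: 18.268 Mbps × 1036 s = 18925.6 Mb
wedding highlight reel: 12.698 Mbps × 506 s = 6425.2 Mb
Total: 173329.6 Mb = 21666.2 MB.
At 200 Mbps: 173329.6 / 200 = 867 s ≈ 14.4 minutes.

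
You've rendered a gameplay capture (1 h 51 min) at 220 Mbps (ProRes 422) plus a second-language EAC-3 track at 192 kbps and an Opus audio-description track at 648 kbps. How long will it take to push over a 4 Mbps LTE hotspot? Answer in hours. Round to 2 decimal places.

1 h 51 min = 111 min = 6660 s
Audio total: 192 + 648 = 840 kbps = 0.840 Mbps.
Total bitrate: 220.840 Mbps.
File: 220.840 Mbps × 6660 s = 1470794.4 Mb.
At 4 Mbps: 1470794.4 / 4 = 367698.6 s ≈ 102 hours.

102.14 hours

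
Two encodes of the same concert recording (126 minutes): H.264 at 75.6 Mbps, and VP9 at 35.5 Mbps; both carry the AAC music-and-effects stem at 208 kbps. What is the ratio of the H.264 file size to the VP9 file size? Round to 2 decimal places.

2.12

126 min = 7560 s
Audio: 208 kbps = 0.208 Mbps.
H.264: 75.808 Mbps × 7560 s = 573108.5 Mb = 71.639 GB.
VP9: 35.708 Mbps × 7560 s = 269952.5 Mb = 33.744 GB.
Ratio: 71.639 / 33.744 = 2.123.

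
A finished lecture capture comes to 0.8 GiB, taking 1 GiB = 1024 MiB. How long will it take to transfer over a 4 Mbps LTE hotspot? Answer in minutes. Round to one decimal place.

28.6 minutes

File: 0.8 GiB = 6871.9 Mb.
At 4 Mbps: 6871.9 / 4 = 1718.0 s ≈ 28.6 minutes.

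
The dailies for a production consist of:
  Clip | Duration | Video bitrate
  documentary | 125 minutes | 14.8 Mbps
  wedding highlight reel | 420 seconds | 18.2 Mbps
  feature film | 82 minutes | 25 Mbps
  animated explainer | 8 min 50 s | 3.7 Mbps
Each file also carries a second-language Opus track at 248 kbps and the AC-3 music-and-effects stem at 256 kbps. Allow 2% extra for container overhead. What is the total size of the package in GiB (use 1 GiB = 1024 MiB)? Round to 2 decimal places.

Audio total: 248 + 256 = 504 kbps = 0.504 Mbps.
documentary: 15.304 Mbps × 7500 s × 1.02 = 117075.6 Mb
wedding highlight reel: 18.704 Mbps × 420 s × 1.02 = 8012.8 Mb
feature film: 25.504 Mbps × 4920 s × 1.02 = 127989.3 Mb
animated explainer: 4.204 Mbps × 530 s × 1.02 = 2272.7 Mb
Total: 255350.3 Mb = 31918.8 MB.
= 29.73 GiB.

29.73 GiB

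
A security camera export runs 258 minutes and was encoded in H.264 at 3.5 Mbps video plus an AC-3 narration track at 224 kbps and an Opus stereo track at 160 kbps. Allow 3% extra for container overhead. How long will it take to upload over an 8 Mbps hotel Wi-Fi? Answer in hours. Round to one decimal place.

258 min = 15480 s
Audio total: 224 + 160 = 384 kbps = 0.384 Mbps.
Total bitrate: 3.884 Mbps.
File: 3.884 Mbps × 15480 s = 60124.3 Mb.
With 3% container overhead: ×1.03. → 61928.0 Mb.
At 8 Mbps: 61928.0 / 8 = 7741.0 s ≈ 2.15 hours.

2.2 hours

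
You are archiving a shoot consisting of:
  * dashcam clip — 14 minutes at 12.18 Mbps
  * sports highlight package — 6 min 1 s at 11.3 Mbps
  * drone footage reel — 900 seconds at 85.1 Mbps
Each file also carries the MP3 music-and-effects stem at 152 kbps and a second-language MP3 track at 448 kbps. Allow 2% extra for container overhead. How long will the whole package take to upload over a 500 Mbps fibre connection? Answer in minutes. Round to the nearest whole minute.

Audio total: 152 + 448 = 600 kbps = 0.600 Mbps.
dashcam clip: 12.780 Mbps × 840 s × 1.02 = 10949.9 Mb
sports highlight package: 11.900 Mbps × 361 s × 1.02 = 4381.8 Mb
drone footage reel: 85.700 Mbps × 900 s × 1.02 = 78672.6 Mb
Total: 94004.3 Mb = 11750.5 MB.
At 500 Mbps: 94004.3 / 500 = 188 s ≈ 3.13 minutes.

3 minutes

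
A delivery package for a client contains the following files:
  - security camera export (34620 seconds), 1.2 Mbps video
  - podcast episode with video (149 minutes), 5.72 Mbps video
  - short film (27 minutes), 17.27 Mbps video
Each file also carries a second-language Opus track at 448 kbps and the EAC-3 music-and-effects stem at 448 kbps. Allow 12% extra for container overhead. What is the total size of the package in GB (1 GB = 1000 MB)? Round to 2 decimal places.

22.56 GB

Audio total: 448 + 448 = 896 kbps = 0.896 Mbps.
security camera export: 2.096 Mbps × 34620 s × 1.12 = 81271.1 Mb
podcast episode with video: 6.616 Mbps × 8940 s × 1.12 = 66244.7 Mb
short film: 18.166 Mbps × 1620 s × 1.12 = 32960.4 Mb
Total: 180476.2 Mb = 22559.5 MB.
= 22.56 GB.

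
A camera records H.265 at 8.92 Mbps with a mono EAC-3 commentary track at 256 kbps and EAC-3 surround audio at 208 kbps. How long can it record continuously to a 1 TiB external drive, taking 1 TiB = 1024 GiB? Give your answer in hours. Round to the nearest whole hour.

260 hours

Audio total: 256 + 208 = 464 kbps = 0.464 Mbps.
Total bitrate: 8.92 + 0.464 = 9.384 Mbps.
Capacity: 1 TiB = 8,796,093 Mb.
Recording time: 8,796,093 / 9.384 = 937,350 s ≈ 260 hours.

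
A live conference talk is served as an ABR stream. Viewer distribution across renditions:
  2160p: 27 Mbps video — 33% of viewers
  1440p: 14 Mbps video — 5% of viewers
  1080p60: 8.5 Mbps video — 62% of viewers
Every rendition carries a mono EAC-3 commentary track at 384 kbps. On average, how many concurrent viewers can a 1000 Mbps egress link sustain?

Audio: 384 kbps = 0.384 Mbps.
Average per-viewer bitrate: 0.33×27.384 + 0.05×14.384 + 0.62×8.884 = 15.264 Mbps.
1000 Mbps = 1,000 Mbps; 1,000 / 15.264 = 65.51 → 65.

65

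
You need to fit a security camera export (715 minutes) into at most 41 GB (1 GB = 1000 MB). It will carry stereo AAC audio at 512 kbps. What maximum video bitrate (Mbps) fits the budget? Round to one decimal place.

Budget: 41 GB = 328000.0 Mb.
715 min = 42900 s
Total bitrate budget: 328000.0 Mb / 42900 s = 7.646 Mbps.
Audio: 512 kbps = 0.512 Mbps.
Video: 7.646 − 0.512 = 7.134 Mbps.

7.1 Mbps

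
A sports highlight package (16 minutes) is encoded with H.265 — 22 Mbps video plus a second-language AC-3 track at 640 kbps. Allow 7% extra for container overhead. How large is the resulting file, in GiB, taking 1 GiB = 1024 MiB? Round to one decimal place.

2.7 GiB

16 min = 960 s
Audio: 640 kbps = 0.640 Mbps.
Total bitrate: 22 + 0.640 = 22.640 Mbps.
Stream data: 22.640 Mbps × 960 s = 21734.4 Mb.
With 7% container overhead: ×1.07.
23,256 Mb = 2,906,976,000 bytes ÷ 1,073,741,824 = 2.707 GiB.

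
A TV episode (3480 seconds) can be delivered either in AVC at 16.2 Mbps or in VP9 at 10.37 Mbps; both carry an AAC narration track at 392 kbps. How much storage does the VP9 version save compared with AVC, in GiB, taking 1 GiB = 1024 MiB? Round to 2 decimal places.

2.36 GiB

Audio: 392 kbps = 0.392 Mbps.
AVC: 16.592 Mbps × 3480 s = 57740.2 Mb = 6.722 GiB.
VP9: 10.762 Mbps × 3480 s = 37451.8 Mb = 4.360 GiB.
Saving: 6.722 − 4.360 = 2.362 GiB.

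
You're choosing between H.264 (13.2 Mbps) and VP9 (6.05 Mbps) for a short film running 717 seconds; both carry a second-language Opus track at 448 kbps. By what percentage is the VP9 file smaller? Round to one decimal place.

Audio: 448 kbps = 0.448 Mbps.
H.264: 13.648 Mbps × 717 s = 9785.6 Mb = 1.223 GB.
VP9: 6.498 Mbps × 717 s = 4659.1 Mb = 0.582 GB.
Reduction: (1 − 0.582/1.223) × 100 = 52.39%.

52.4%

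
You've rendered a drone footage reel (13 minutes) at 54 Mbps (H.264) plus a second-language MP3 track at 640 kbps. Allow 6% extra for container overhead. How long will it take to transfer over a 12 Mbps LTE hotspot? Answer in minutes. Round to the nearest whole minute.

63 minutes

13 min = 780 s
Audio: 640 kbps = 0.640 Mbps.
Total bitrate: 54.640 Mbps.
File: 54.640 Mbps × 780 s = 42619.2 Mb.
With 6% container overhead: ×1.06. → 45176.4 Mb.
At 12 Mbps: 45176.4 / 12 = 3764.7 s ≈ 62.7 minutes.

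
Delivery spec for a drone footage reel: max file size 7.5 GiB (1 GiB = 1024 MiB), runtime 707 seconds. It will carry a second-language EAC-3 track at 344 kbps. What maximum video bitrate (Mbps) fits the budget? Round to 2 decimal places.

Budget: 7.5 GiB = 64424.5 Mb.
Total bitrate budget: 64424.5 Mb / 707 s = 91.124 Mbps.
Audio: 344 kbps = 0.344 Mbps.
Video: 91.124 − 0.344 = 90.780 Mbps.

90.78 Mbps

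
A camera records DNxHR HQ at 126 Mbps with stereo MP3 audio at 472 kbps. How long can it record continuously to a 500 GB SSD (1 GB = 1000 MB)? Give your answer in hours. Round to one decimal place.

Audio: 472 kbps = 0.472 Mbps.
Total bitrate: 126 + 0.472 = 126.472 Mbps.
Capacity: 500 GB = 4,000,000 Mb.
Recording time: 4,000,000 / 126.472 = 31,628 s ≈ 8.79 hours.

8.8 hours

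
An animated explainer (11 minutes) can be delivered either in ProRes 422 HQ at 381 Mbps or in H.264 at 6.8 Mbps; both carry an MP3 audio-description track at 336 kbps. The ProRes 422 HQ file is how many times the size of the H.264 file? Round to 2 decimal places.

53.44

11 min = 660 s
Audio: 336 kbps = 0.336 Mbps.
ProRes 422 HQ: 381.336 Mbps × 660 s = 251681.8 Mb = 31.460 GB.
H.264: 7.136 Mbps × 660 s = 4709.8 Mb = 0.589 GB.
Ratio: 31.460 / 0.589 = 53.438.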